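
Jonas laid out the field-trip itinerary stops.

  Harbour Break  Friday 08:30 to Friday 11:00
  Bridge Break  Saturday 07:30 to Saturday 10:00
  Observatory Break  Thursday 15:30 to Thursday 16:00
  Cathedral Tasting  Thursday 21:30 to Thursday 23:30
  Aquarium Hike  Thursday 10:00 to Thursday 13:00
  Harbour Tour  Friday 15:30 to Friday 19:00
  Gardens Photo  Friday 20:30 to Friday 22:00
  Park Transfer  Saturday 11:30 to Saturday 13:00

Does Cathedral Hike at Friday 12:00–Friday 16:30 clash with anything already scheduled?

Yes — it overlaps Harbour Tour

Aquarium Hike: ends Thursday 13:00 at or before Cathedral Hike starts Friday 12:00 → clear.
Observatory Break: ends Thursday 16:00 at or before Cathedral Hike starts Friday 12:00 → clear.
Cathedral Tasting: ends Thursday 23:30 at or before Cathedral Hike starts Friday 12:00 → clear.
Harbour Break: ends Friday 11:00 at or before Cathedral Hike starts Friday 12:00 → clear.
Harbour Tour: starts Friday 15:30 before Cathedral Hike ends Friday 16:30, and ends Friday 19:00 after Cathedral Hike starts Friday 12:00 → overlap.
Gardens Photo: starts Friday 20:30 at or after Cathedral Hike ends Friday 16:30 → clear.
Bridge Break: starts Saturday 07:30 at or after Cathedral Hike ends Friday 16:30 → clear.
Park Transfer: starts Saturday 11:30 at or after Cathedral Hike ends Friday 16:30 → clear.
Cathedral Hike overlaps Harbour Tour.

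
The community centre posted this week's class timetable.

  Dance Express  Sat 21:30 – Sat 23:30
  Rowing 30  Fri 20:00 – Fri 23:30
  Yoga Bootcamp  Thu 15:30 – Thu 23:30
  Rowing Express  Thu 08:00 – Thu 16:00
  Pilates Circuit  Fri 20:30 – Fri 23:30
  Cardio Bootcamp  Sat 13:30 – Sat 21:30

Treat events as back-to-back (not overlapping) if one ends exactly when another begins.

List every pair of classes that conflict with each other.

Sorted by start: Rowing Express, Yoga Bootcamp, Rowing 30, Pilates Circuit, Cardio Bootcamp, Dance Express.
Yoga Bootcamp starts before Rowing Express ends → Rowing Express and Yoga Bootcamp overlap.
Rowing 30 starts after Rowing Express ends, so nothing later overlaps Rowing Express either.
Rowing 30 starts after Yoga Bootcamp ends, so nothing later overlaps Yoga Bootcamp either.
Pilates Circuit starts before Rowing 30 ends → Rowing 30 and Pilates Circuit overlap.
Cardio Bootcamp starts after Rowing 30 ends, so nothing later overlaps Rowing 30 either.
Cardio Bootcamp starts after Pilates Circuit ends, so nothing later overlaps Pilates Circuit either.
Dance Express starts exactly when Cardio Bootcamp ends (back-to-back, no overlap).

Pilates Circuit & Rowing 30, Rowing Express & Yoga Bootcamp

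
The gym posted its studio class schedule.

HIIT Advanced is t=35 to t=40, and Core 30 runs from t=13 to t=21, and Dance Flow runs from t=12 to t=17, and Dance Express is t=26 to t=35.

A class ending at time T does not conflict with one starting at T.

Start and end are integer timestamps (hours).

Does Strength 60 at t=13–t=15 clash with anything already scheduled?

Yes — it overlaps Core 30, Dance Flow

Dance Flow: starts t=12 before Strength 60 ends t=15, and ends t=17 after Strength 60 starts t=13 → overlap.
Core 30: starts t=13 before Strength 60 ends t=15, and ends t=21 after Strength 60 starts t=13 → overlap.
Dance Express: starts t=26 at or after Strength 60 ends t=15 → clear.
HIIT Advanced: starts t=35 at or after Strength 60 ends t=15 → clear.
Strength 60 overlaps Core 30, Dance Flow.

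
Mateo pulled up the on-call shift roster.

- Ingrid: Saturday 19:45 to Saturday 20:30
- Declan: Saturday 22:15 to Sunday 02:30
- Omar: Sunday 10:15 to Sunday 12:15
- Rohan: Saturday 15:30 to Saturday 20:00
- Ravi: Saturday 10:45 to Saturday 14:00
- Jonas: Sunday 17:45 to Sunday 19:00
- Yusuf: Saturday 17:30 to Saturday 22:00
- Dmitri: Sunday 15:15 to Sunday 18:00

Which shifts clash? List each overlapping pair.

Two intervals overlap when each starts before the other ends.
Sorted by start: Ravi, Rohan, Yusuf, Ingrid, Declan, Omar, Dmitri, Jonas.
Rohan starts after Ravi ends, so Ravi has no further overlaps.
Yusuf starts before Rohan ends → Rohan and Yusuf overlap.
Ingrid starts before Rohan ends → Rohan and Ingrid overlap.
Declan starts after Rohan ends, so Rohan has no further overlaps.
Ingrid starts before Yusuf ends → Yusuf and Ingrid overlap.
Declan starts after Yusuf ends, so Yusuf has no further overlaps.
Declan starts after Ingrid ends, so Ingrid has no further overlaps.
Omar starts after Declan ends, so Declan has no further overlaps.
Dmitri starts after Omar ends, so Omar has no further overlaps.
Jonas starts before Dmitri ends → Dmitri and Jonas overlap.

Dmitri & Jonas, Ingrid & Rohan, Ingrid & Yusuf, Rohan & Yusuf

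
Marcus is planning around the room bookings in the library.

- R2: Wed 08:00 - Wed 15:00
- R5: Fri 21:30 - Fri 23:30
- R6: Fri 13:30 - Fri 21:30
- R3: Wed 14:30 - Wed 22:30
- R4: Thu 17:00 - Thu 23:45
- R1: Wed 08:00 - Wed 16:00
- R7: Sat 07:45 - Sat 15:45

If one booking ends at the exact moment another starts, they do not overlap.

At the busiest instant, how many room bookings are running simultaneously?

Walk through starts and ends in time order (an end at T is processed before a start at T):
Wed 08:00 start R1 → 1
Wed 08:00 start R2 → 2
Wed 14:30 start R3 → 3
Wed 15:00 end R2 → 2
Wed 16:00 end R1 → 1
Wed 22:30 end R3 → 0
Thu 17:00 start R4 → 1
Thu 23:45 end R4 → 0
Fri 13:30 start R6 → 1
Fri 21:30 end R6 → 0
Fri 21:30 start R5 → 1
Fri 23:30 end R5 → 0
Sat 07:45 start R7 → 1
Sat 15:45 end R7 → 0
Peak is 3, at Wed 14:30 (R1, R2, R3).

3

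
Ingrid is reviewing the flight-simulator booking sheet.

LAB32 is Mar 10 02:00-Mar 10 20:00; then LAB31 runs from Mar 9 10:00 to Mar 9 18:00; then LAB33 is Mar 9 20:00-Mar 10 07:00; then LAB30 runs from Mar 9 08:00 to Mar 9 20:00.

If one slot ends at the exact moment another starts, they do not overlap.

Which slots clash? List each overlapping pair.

LAB30 & LAB31, LAB32 & LAB33

Two intervals overlap when each starts before the other ends.
Sorted by start: LAB30, LAB31, LAB33, LAB32.
LAB31 starts before LAB30 ends → LAB30 and LAB31 overlap.
LAB33 starts exactly when LAB30 ends (back-to-back, no overlap), so nothing later overlaps LAB30 either.
LAB33 starts after LAB31 ends, so nothing later overlaps LAB31 either.
LAB32 starts before LAB33 ends → LAB33 and LAB32 overlap.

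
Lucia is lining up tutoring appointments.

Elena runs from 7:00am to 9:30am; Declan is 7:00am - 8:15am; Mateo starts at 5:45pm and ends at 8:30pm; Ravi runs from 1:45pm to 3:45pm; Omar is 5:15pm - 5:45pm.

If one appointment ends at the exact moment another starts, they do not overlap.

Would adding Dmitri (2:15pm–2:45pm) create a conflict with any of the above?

Elena: ends 9:30am at or before Dmitri starts 2:15pm → clear.
Declan: ends 8:15am at or before Dmitri starts 2:15pm → clear.
Ravi: starts 1:45pm before Dmitri ends 2:45pm, and ends 3:45pm after Dmitri starts 2:15pm → overlap.
Omar: starts 5:15pm at or after Dmitri ends 2:45pm → clear.
Mateo: starts 5:45pm at or after Dmitri ends 2:45pm → clear.
Dmitri overlaps Ravi.

Yes — it overlaps Ravi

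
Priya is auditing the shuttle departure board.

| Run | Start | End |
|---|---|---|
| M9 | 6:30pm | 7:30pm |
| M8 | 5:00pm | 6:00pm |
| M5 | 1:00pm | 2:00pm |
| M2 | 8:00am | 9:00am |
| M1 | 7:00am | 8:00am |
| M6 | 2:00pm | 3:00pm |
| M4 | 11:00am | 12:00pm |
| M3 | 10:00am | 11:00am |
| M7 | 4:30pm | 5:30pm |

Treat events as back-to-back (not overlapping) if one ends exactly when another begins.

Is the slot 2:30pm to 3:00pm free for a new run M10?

No — it overlaps M6

M1: ends 8:00am at or before M10 starts 2:30pm → clear.
M2: ends 9:00am at or before M10 starts 2:30pm → clear.
M3: ends 11:00am at or before M10 starts 2:30pm → clear.
M4: ends 12:00pm at or before M10 starts 2:30pm → clear.
M5: ends 2:00pm at or before M10 starts 2:30pm → clear.
M6: starts 2:00pm before M10 ends 3:00pm, and ends 3:00pm after M10 starts 2:30pm → overlap.
M7: starts 4:30pm at or after M10 ends 3:00pm → clear.
M8: starts 5:00pm at or after M10 ends 3:00pm → clear.
M9: starts 6:30pm at or after M10 ends 3:00pm → clear.
M10 overlaps M6.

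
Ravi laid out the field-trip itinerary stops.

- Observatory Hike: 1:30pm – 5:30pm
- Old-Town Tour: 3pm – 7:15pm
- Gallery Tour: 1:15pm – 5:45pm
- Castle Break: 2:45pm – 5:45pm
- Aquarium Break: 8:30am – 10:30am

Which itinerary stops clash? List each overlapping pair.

Sorted by start: Aquarium Break, Gallery Tour, Observatory Hike, Castle Break, Old-Town Tour.
Gallery Tour starts after Aquarium Break ends — done with Aquarium Break.
Observatory Hike starts before Gallery Tour ends → Gallery Tour and Observatory Hike overlap.
Castle Break starts before Gallery Tour ends → Gallery Tour and Castle Break overlap.
Old-Town Tour starts before Gallery Tour ends → Gallery Tour and Old-Town Tour overlap.
Castle Break starts before Observatory Hike ends → Observatory Hike and Castle Break overlap.
Old-Town Tour starts before Observatory Hike ends → Observatory Hike and Old-Town Tour overlap.
Old-Town Tour starts before Castle Break ends → Castle Break and Old-Town Tour overlap.

Castle Break & Gallery Tour, Castle Break & Observatory Hike, Castle Break & Old-Town Tour, Gallery Tour & Observatory Hike, Gallery Tour & Old-Town Tour, Observatory Hike & Old-Town Tour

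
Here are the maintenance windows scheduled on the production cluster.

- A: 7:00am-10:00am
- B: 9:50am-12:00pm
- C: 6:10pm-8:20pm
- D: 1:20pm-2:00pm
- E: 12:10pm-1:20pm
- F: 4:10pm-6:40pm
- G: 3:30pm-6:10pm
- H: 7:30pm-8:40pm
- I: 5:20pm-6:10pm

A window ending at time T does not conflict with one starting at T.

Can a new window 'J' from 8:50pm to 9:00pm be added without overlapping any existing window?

A: ends 10:00am at or before J starts 8:50pm → clear.
B: ends 12:00pm at or before J starts 8:50pm → clear.
E: ends 1:20pm at or before J starts 8:50pm → clear.
D: ends 2:00pm at or before J starts 8:50pm → clear.
G: ends 6:10pm at or before J starts 8:50pm → clear.
F: ends 6:40pm at or before J starts 8:50pm → clear.
I: ends 6:10pm at or before J starts 8:50pm → clear.
C: ends 8:20pm at or before J starts 8:50pm → clear.
H: ends 8:40pm at or before J starts 8:50pm → clear.

Yes — the slot is free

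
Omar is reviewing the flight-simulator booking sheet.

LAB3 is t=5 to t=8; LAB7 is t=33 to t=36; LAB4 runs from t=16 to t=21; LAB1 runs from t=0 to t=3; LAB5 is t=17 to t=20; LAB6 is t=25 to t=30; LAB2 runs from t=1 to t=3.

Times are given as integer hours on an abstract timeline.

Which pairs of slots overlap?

LAB1 & LAB2, LAB4 & LAB5

Two intervals overlap when each starts before the other ends.
Sorted by start: LAB1, LAB2, LAB3, LAB4, LAB5, LAB6, LAB7.
LAB2 starts before LAB1 ends → LAB1 and LAB2 overlap.
LAB3 starts after LAB1 ends, so nothing later overlaps LAB1 either.
LAB3 starts after LAB2 ends, so nothing later overlaps LAB2 either.
LAB4 starts after LAB3 ends, so nothing later overlaps LAB3 either.
LAB5 starts before LAB4 ends → LAB4 and LAB5 overlap.
LAB6 starts after LAB4 ends, so nothing later overlaps LAB4 either.
LAB6 starts after LAB5 ends, so nothing later overlaps LAB5 either.
LAB7 starts after LAB6 ends.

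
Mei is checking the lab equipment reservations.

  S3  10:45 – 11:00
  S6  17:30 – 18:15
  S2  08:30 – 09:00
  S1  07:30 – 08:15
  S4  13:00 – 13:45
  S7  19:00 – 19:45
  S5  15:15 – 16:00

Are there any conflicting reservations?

Sorted by start: S1, S2, S3, S4, S5, S6, S7.
S2 starts after S1 ends — done with S1.
S3 starts after S2 ends — done with S2.
S4 starts after S3 ends — done with S3.
S5 starts after S4 ends — done with S4.
S6 starts after S5 ends — done with S5.
S7 starts after S6 ends.
Every pair is clear; the schedule has no overlaps.

No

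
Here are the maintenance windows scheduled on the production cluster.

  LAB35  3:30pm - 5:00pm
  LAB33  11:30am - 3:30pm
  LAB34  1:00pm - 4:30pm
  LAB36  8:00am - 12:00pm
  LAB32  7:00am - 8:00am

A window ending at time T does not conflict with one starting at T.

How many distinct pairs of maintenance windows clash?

3

Sorted by start: LAB32, LAB36, LAB33, LAB34, LAB35.
LAB36 starts exactly when LAB32 ends (back-to-back, no overlap), so LAB32 has no further overlaps.
LAB33 starts before LAB36 ends → LAB36 and LAB33 overlap.
LAB34 starts after LAB36 ends, so LAB36 has no further overlaps.
LAB34 starts before LAB33 ends → LAB33 and LAB34 overlap.
LAB35 starts exactly when LAB33 ends (back-to-back, no overlap).
LAB35 starts before LAB34 ends → LAB34 and LAB35 overlap.
Overlapping pairs: LAB33 & LAB34, LAB33 & LAB36, LAB34 & LAB35 — 3 in total.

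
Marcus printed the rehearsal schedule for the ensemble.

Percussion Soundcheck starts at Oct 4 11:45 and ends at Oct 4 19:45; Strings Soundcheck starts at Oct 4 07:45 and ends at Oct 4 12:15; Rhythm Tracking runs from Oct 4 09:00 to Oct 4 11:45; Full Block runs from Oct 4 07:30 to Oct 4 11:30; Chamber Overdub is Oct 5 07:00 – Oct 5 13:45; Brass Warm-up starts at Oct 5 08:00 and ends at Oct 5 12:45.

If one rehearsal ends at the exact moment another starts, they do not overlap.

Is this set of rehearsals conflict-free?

No

Check each pair: they overlap iff neither finishes before the other starts.
Sorted by start: Full Block, Strings Soundcheck, Rhythm Tracking, Percussion Soundcheck, Chamber Overdub, Brass Warm-up.
Strings Soundcheck starts before Full Block ends → Full Block and Strings Soundcheck overlap.
That's a conflict, so the schedule is not conflict-free.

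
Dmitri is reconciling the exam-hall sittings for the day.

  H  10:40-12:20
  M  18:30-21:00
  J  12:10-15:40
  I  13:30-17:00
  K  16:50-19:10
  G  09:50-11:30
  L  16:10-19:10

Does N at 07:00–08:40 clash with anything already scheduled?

G: starts 09:50 at or after N ends 08:40 → clear.
H: starts 10:40 at or after N ends 08:40 → clear.
J: starts 12:10 at or after N ends 08:40 → clear.
I: starts 13:30 at or after N ends 08:40 → clear.
L: starts 16:10 at or after N ends 08:40 → clear.
K: starts 16:50 at or after N ends 08:40 → clear.
M: starts 18:30 at or after N ends 08:40 → clear.

No — it doesn't clash with anything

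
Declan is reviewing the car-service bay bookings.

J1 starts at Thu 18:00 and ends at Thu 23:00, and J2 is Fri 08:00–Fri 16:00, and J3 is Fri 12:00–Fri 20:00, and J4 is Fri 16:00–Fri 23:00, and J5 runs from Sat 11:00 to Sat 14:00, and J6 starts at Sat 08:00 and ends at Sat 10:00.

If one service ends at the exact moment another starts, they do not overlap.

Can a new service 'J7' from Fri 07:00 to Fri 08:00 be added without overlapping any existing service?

J1: ends Thu 23:00 at or before J7 starts Fri 07:00 → clear.
J2: starts Fri 08:00 at or after J7 ends Fri 08:00 → clear.
J3: starts Fri 12:00 at or after J7 ends Fri 08:00 → clear.
J4: starts Fri 16:00 at or after J7 ends Fri 08:00 → clear.
J6: starts Sat 08:00 at or after J7 ends Fri 08:00 → clear.
J5: starts Sat 11:00 at or after J7 ends Fri 08:00 → clear.

Yes — the slot is free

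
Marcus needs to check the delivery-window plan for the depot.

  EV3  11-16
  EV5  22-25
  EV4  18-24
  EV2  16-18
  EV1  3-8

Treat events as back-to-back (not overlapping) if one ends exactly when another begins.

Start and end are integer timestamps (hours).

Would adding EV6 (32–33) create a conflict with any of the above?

No — it doesn't clash with anything

EV1: ends 8 at or before EV6 starts 32 → clear.
EV3: ends 16 at or before EV6 starts 32 → clear.
EV2: ends 18 at or before EV6 starts 32 → clear.
EV4: ends 24 at or before EV6 starts 32 → clear.
EV5: ends 25 at or before EV6 starts 32 → clear.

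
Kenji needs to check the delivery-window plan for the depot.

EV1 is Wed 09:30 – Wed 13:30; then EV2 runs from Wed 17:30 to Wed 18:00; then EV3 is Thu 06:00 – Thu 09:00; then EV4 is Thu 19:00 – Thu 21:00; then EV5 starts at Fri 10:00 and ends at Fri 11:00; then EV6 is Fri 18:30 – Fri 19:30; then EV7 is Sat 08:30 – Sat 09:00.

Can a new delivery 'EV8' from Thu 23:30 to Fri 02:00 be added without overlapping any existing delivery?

Yes — the slot is free

EV1: ends Wed 13:30 at or before EV8 starts Thu 23:30 → clear.
EV2: ends Wed 18:00 at or before EV8 starts Thu 23:30 → clear.
EV3: ends Thu 09:00 at or before EV8 starts Thu 23:30 → clear.
EV4: ends Thu 21:00 at or before EV8 starts Thu 23:30 → clear.
EV5: starts Fri 10:00 at or after EV8 ends Fri 02:00 → clear.
EV6: starts Fri 18:30 at or after EV8 ends Fri 02:00 → clear.
EV7: starts Sat 08:30 at or after EV8 ends Fri 02:00 → clear.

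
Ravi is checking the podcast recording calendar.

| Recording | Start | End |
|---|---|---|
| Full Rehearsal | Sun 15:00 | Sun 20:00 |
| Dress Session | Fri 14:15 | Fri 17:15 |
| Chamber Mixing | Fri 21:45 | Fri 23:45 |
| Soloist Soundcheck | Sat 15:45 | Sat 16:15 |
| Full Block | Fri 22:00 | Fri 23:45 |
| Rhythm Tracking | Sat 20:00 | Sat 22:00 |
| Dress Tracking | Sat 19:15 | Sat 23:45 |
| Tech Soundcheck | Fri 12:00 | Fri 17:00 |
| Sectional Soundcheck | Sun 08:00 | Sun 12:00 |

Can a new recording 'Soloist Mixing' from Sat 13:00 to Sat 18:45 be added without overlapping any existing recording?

Tech Soundcheck: ends Fri 17:00 at or before Soloist Mixing starts Sat 13:00 → clear.
Dress Session: ends Fri 17:15 at or before Soloist Mixing starts Sat 13:00 → clear.
Chamber Mixing: ends Fri 23:45 at or before Soloist Mixing starts Sat 13:00 → clear.
Full Block: ends Fri 23:45 at or before Soloist Mixing starts Sat 13:00 → clear.
Soloist Soundcheck: starts Sat 15:45 before Soloist Mixing ends Sat 18:45, and ends Sat 16:15 after Soloist Mixing starts Sat 13:00 → overlap.
Dress Tracking: starts Sat 19:15 at or after Soloist Mixing ends Sat 18:45 → clear.
Rhythm Tracking: starts Sat 20:00 at or after Soloist Mixing ends Sat 18:45 → clear.
Sectional Soundcheck: starts Sun 08:00 at or after Soloist Mixing ends Sat 18:45 → clear.
Full Rehearsal: starts Sun 15:00 at or after Soloist Mixing ends Sat 18:45 → clear.
Soloist Mixing overlaps Soloist Soundcheck.

No — it overlaps Soloist Soundcheck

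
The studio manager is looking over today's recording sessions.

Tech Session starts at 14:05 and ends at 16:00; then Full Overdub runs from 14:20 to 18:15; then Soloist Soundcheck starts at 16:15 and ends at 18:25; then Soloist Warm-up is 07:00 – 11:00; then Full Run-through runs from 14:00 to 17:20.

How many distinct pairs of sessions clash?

Sorted by start: Soloist Warm-up, Full Run-through, Tech Session, Full Overdub, Soloist Soundcheck.
Full Run-through starts after Soloist Warm-up ends, so Soloist Warm-up has no further overlaps.
Tech Session starts before Full Run-through ends → Full Run-through and Tech Session overlap.
Full Overdub starts before Full Run-through ends → Full Run-through and Full Overdub overlap.
Soloist Soundcheck starts before Full Run-through ends → Full Run-through and Soloist Soundcheck overlap.
Full Overdub starts before Tech Session ends → Tech Session and Full Overdub overlap.
Soloist Soundcheck starts after Tech Session ends.
Soloist Soundcheck starts before Full Overdub ends → Full Overdub and Soloist Soundcheck overlap.
Overlapping pairs: Full Overdub & Full Run-through, Full Overdub & Soloist Soundcheck, Full Overdub & Tech Session, Full Run-through & Soloist Soundcheck, Full Run-through & Tech Session — 5 in total.

5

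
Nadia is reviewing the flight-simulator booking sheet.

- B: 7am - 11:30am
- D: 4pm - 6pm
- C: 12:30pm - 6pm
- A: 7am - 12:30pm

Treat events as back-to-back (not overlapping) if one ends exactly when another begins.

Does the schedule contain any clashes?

Sorted by start: A, B, C, D.
B starts before A ends → A and B overlap.
That's a conflict, so the schedule is not conflict-free.

Yes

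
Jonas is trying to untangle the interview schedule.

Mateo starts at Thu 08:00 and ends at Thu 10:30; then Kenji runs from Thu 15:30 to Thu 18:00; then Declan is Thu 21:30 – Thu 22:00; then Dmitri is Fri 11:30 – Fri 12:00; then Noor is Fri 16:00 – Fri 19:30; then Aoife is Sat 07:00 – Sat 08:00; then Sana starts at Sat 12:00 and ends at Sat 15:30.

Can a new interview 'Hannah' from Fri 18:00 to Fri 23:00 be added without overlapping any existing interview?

Mateo: ends Thu 10:30 at or before Hannah starts Fri 18:00 → clear.
Kenji: ends Thu 18:00 at or before Hannah starts Fri 18:00 → clear.
Declan: ends Thu 22:00 at or before Hannah starts Fri 18:00 → clear.
Dmitri: ends Fri 12:00 at or before Hannah starts Fri 18:00 → clear.
Noor: starts Fri 16:00 before Hannah ends Fri 23:00, and ends Fri 19:30 after Hannah starts Fri 18:00 → overlap.
Aoife: starts Sat 07:00 at or after Hannah ends Fri 23:00 → clear.
Sana: starts Sat 12:00 at or after Hannah ends Fri 23:00 → clear.
Hannah overlaps Noor.

No — it overlaps Noor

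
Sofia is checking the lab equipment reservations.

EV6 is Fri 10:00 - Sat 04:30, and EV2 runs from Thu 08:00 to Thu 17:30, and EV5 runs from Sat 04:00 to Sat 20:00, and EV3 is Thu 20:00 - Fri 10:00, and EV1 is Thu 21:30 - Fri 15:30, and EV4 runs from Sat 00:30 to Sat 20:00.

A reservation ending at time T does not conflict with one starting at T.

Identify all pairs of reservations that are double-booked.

Check each pair: they overlap iff neither finishes before the other starts.
Sorted by start: EV2, EV3, EV1, EV6, EV4, EV5.
EV3 starts after EV2 ends, so EV2 has no further overlaps.
EV1 starts before EV3 ends → EV3 and EV1 overlap.
EV6 starts exactly when EV3 ends (back-to-back, no overlap), so EV3 has no further overlaps.
EV6 starts before EV1 ends → EV1 and EV6 overlap.
EV4 starts after EV1 ends, so EV1 has no further overlaps.
EV4 starts before EV6 ends → EV6 and EV4 overlap.
EV5 starts before EV6 ends → EV6 and EV5 overlap.
EV5 starts before EV4 ends → EV4 and EV5 overlap.

EV1 & EV3, EV1 & EV6, EV4 & EV5, EV4 & EV6, EV5 & EV6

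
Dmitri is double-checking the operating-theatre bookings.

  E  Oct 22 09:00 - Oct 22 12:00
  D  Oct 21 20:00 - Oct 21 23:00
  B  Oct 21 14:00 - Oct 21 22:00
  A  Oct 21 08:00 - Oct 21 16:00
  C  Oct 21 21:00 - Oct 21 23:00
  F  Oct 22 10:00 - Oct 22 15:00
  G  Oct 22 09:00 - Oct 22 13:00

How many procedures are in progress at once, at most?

Walk through starts and ends in time order (an end at T is processed before a start at T):
Oct 21 08:00 start A → 1
Oct 21 14:00 start B → 2
Oct 21 16:00 end A → 1
Oct 21 20:00 start D → 2
Oct 21 21:00 start C → 3
Oct 21 22:00 end B → 2
Oct 21 23:00 end C → 1
Oct 21 23:00 end D → 0
Oct 22 09:00 start E → 1
Oct 22 09:00 start G → 2
Oct 22 10:00 start F → 3
Oct 22 12:00 end E → 2
Oct 22 13:00 end G → 1
Oct 22 15:00 end F → 0
Peak is 3, at Oct 21 21:00 (B, C, D).

3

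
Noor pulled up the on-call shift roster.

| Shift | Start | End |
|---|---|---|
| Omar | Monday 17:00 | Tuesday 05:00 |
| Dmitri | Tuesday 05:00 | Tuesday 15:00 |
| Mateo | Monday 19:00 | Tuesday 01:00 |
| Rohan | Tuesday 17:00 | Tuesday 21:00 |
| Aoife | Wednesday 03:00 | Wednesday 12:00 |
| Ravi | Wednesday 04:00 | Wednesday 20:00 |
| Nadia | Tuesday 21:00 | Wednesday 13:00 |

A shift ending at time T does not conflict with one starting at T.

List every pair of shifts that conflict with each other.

Aoife & Nadia, Aoife & Ravi, Mateo & Omar, Nadia & Ravi

Check each pair: they overlap iff neither finishes before the other starts.
Sorted by start: Omar, Mateo, Dmitri, Rohan, Nadia, Aoife, Ravi.
Mateo starts before Omar ends → Omar and Mateo overlap.
Dmitri starts exactly when Omar ends (back-to-back, no overlap), so nothing later overlaps Omar either.
Dmitri starts after Mateo ends, so nothing later overlaps Mateo either.
Rohan starts after Dmitri ends, so nothing later overlaps Dmitri either.
Nadia starts exactly when Rohan ends (back-to-back, no overlap), so nothing later overlaps Rohan either.
Aoife starts before Nadia ends → Nadia and Aoife overlap.
Ravi starts before Nadia ends → Nadia and Ravi overlap.
Ravi starts before Aoife ends → Aoife and Ravi overlap.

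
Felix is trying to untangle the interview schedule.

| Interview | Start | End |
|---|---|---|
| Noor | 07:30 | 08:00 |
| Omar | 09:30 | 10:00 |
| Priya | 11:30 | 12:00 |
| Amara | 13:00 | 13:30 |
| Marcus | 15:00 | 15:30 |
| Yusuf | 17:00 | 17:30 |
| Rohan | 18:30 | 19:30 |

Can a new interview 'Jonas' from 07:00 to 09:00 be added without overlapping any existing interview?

No — it overlaps Noor

Noor: starts 07:30 before Jonas ends 09:00, and ends 08:00 after Jonas starts 07:00 → overlap.
Omar: starts 09:30 at or after Jonas ends 09:00 → clear.
Priya: starts 11:30 at or after Jonas ends 09:00 → clear.
Amara: starts 13:00 at or after Jonas ends 09:00 → clear.
Marcus: starts 15:00 at or after Jonas ends 09:00 → clear.
Yusuf: starts 17:00 at or after Jonas ends 09:00 → clear.
Rohan: starts 18:30 at or after Jonas ends 09:00 → clear.
Jonas overlaps Noor.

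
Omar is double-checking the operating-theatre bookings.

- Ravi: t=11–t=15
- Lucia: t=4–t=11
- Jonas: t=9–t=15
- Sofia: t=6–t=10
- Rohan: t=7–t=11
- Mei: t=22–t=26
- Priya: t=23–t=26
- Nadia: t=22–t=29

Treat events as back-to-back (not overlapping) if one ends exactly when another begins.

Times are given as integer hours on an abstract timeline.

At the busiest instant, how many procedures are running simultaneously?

Sort all start/end points and keep a running count:
t=4 start Lucia → 1
t=6 start Sofia → 2
t=7 start Rohan → 3
t=9 start Jonas → 4
t=10 end Sofia → 3
t=11 end Lucia → 2
t=11 end Rohan → 1
t=11 start Ravi → 2
t=15 end Jonas → 1
t=15 end Ravi → 0
t=22 start Mei → 1
t=22 start Nadia → 2
t=23 start Priya → 3
t=26 end Mei → 2
t=26 end Priya → 1
t=29 end Nadia → 0
Peak is 4, at t=9 (Jonas, Lucia, Rohan, Sofia).

4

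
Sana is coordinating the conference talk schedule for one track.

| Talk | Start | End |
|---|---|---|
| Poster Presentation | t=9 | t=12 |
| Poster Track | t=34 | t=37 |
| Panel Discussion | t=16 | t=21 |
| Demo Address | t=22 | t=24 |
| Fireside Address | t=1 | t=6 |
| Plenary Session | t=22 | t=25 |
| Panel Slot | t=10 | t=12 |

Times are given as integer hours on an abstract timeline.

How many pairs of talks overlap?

Sorted by start: Fireside Address, Poster Presentation, Panel Slot, Panel Discussion, Demo Address, Plenary Session, Poster Track.
Poster Presentation starts after Fireside Address ends; Fireside Address is clear from here.
Panel Slot starts before Poster Presentation ends → Poster Presentation and Panel Slot overlap.
Panel Discussion starts after Poster Presentation ends; Poster Presentation is clear from here.
Panel Discussion starts after Panel Slot ends; Panel Slot is clear from here.
Demo Address starts after Panel Discussion ends; Panel Discussion is clear from here.
Plenary Session starts before Demo Address ends → Demo Address and Plenary Session overlap.
Poster Track starts after Demo Address ends.
Poster Track starts after Plenary Session ends.
Overlapping pairs: Demo Address & Plenary Session, Panel Slot & Poster Presentation — 2 in total.

2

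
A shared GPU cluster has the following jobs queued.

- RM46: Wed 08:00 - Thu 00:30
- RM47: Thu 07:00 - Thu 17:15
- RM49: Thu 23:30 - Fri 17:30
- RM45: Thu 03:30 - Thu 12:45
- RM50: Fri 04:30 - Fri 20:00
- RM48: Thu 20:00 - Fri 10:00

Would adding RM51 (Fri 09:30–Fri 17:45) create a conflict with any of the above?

Yes — it overlaps RM48, RM49, RM50

RM46: ends Thu 00:30 at or before RM51 starts Fri 09:30 → clear.
RM45: ends Thu 12:45 at or before RM51 starts Fri 09:30 → clear.
RM47: ends Thu 17:15 at or before RM51 starts Fri 09:30 → clear.
RM48: starts Thu 20:00 before RM51 ends Fri 17:45, and ends Fri 10:00 after RM51 starts Fri 09:30 → overlap.
RM49: starts Thu 23:30 before RM51 ends Fri 17:45, and ends Fri 17:30 after RM51 starts Fri 09:30 → overlap.
RM50: starts Fri 04:30 before RM51 ends Fri 17:45, and ends Fri 20:00 after RM51 starts Fri 09:30 → overlap.
RM51 overlaps RM48, RM49, RM50.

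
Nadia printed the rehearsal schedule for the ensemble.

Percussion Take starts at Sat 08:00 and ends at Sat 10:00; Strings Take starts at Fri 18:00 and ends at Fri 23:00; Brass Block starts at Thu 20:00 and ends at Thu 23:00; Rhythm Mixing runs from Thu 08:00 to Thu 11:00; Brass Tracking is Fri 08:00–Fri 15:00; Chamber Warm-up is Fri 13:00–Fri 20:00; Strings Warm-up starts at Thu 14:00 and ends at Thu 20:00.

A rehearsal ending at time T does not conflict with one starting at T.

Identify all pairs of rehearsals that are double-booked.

Check each pair: they overlap iff neither finishes before the other starts.
Sorted by start: Rhythm Mixing, Strings Warm-up, Brass Block, Brass Tracking, Chamber Warm-up, Strings Take, Percussion Take.
Strings Warm-up starts after Rhythm Mixing ends — done with Rhythm Mixing.
Brass Block starts exactly when Strings Warm-up ends (back-to-back, no overlap) — done with Strings Warm-up.
Brass Tracking starts after Brass Block ends — done with Brass Block.
Chamber Warm-up starts before Brass Tracking ends → Brass Tracking and Chamber Warm-up overlap.
Strings Take starts after Brass Tracking ends — done with Brass Tracking.
Strings Take starts before Chamber Warm-up ends → Chamber Warm-up and Strings Take overlap.
Percussion Take starts after Chamber Warm-up ends.
Percussion Take starts after Strings Take ends.

Brass Tracking & Chamber Warm-up, Chamber Warm-up & Strings Take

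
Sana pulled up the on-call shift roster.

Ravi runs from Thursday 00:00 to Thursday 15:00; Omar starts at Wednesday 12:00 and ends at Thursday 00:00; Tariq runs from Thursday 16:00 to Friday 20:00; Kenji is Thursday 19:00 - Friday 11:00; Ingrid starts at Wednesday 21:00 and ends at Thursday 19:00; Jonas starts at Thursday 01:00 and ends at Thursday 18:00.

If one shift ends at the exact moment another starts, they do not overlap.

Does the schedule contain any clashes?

Sorted by start: Omar, Ingrid, Ravi, Jonas, Tariq, Kenji.
Ingrid starts before Omar ends → Omar and Ingrid overlap.
That's a conflict, so the schedule is not conflict-free.

Yes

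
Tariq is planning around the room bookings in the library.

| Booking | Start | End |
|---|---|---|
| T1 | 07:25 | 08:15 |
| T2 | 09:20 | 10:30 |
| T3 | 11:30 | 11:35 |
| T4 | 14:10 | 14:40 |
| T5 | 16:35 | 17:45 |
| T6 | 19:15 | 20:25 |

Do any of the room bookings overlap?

No

Sorted by start: T1, T2, T3, T4, T5, T6.
T2 starts after T1 ends, so T1 has no further overlaps.
T3 starts after T2 ends, so T2 has no further overlaps.
T4 starts after T3 ends, so T3 has no further overlaps.
T5 starts after T4 ends, so T4 has no further overlaps.
T6 starts after T5 ends.
Every pair is clear; the schedule has no overlaps.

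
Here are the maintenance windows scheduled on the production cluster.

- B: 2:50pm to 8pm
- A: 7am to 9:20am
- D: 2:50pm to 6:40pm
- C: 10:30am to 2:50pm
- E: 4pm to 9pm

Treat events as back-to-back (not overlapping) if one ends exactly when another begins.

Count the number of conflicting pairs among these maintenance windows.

Sorted by start: A, C, B, D, E.
C starts after A ends, so A has no further overlaps.
B starts exactly when C ends (back-to-back, no overlap), so C has no further overlaps.
D starts before B ends → B and D overlap.
E starts before B ends → B and E overlap.
E starts before D ends → D and E overlap.
Overlapping pairs: B & D, B & E, D & E — 3 in total.

3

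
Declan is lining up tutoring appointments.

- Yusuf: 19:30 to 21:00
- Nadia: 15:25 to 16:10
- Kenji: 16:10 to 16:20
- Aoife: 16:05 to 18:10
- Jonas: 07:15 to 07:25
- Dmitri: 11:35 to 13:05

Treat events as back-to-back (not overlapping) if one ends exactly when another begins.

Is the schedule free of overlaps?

Sorted by start: Jonas, Dmitri, Nadia, Aoife, Kenji, Yusuf.
Dmitri starts after Jonas ends; Jonas is clear from here.
Nadia starts after Dmitri ends; Dmitri is clear from here.
Aoife starts before Nadia ends → Nadia and Aoife overlap.
That's a conflict, so the schedule is not conflict-free.

No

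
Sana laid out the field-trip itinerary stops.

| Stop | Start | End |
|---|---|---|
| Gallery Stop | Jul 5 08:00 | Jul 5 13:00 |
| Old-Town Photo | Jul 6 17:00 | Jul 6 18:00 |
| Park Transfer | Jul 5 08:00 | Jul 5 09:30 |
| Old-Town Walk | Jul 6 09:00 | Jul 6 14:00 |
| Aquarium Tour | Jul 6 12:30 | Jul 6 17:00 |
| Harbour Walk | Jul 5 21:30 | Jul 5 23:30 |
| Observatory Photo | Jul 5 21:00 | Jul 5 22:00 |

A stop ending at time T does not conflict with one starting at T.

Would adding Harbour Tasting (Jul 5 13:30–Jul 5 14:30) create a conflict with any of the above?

No — it doesn't clash with anything

Gallery Stop: ends Jul 5 13:00 at or before Harbour Tasting starts Jul 5 13:30 → clear.
Park Transfer: ends Jul 5 09:30 at or before Harbour Tasting starts Jul 5 13:30 → clear.
Observatory Photo: starts Jul 5 21:00 at or after Harbour Tasting ends Jul 5 14:30 → clear.
Harbour Walk: starts Jul 5 21:30 at or after Harbour Tasting ends Jul 5 14:30 → clear.
Old-Town Walk: starts Jul 6 09:00 at or after Harbour Tasting ends Jul 5 14:30 → clear.
Aquarium Tour: starts Jul 6 12:30 at or after Harbour Tasting ends Jul 5 14:30 → clear.
Old-Town Photo: starts Jul 6 17:00 at or after Harbour Tasting ends Jul 5 14:30 → clear.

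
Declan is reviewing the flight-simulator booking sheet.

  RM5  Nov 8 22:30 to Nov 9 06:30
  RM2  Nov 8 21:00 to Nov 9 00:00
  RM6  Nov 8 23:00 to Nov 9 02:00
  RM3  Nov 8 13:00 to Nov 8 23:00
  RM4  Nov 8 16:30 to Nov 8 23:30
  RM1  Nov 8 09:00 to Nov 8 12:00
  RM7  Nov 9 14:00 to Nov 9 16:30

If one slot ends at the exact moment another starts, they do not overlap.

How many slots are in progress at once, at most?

4

Walk through starts and ends in time order (an end at T is processed before a start at T):
Nov 8 09:00 start RM1 → 1
Nov 8 12:00 end RM1 → 0
Nov 8 13:00 start RM3 → 1
Nov 8 16:30 start RM4 → 2
Nov 8 21:00 start RM2 → 3
Nov 8 22:30 start RM5 → 4
Nov 8 23:00 end RM3 → 3
Nov 8 23:00 start RM6 → 4
Nov 8 23:30 end RM4 → 3
Nov 9 00:00 end RM2 → 2
Nov 9 02:00 end RM6 → 1
Nov 9 06:30 end RM5 → 0
Nov 9 14:00 start RM7 → 1
Nov 9 16:30 end RM7 → 0
Peak is 4, at Nov 8 22:30 (RM2, RM3, RM4, RM5).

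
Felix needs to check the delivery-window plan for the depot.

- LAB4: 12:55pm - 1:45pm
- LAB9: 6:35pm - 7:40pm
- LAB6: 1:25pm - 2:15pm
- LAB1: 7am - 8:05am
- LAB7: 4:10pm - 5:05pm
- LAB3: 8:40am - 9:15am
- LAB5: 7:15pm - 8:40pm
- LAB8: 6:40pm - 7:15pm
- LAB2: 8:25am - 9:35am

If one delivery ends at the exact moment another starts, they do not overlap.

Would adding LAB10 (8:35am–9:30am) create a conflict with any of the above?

LAB1: ends 8:05am at or before LAB10 starts 8:35am → clear.
LAB2: starts 8:25am before LAB10 ends 9:30am, and ends 9:35am after LAB10 starts 8:35am → overlap.
LAB3: starts 8:40am before LAB10 ends 9:30am, and ends 9:15am after LAB10 starts 8:35am → overlap.
LAB4: starts 12:55pm at or after LAB10 ends 9:30am → clear.
LAB6: starts 1:25pm at or after LAB10 ends 9:30am → clear.
LAB7: starts 4:10pm at or after LAB10 ends 9:30am → clear.
LAB9: starts 6:35pm at or after LAB10 ends 9:30am → clear.
LAB8: starts 6:40pm at or after LAB10 ends 9:30am → clear.
LAB5: starts 7:15pm at or after LAB10 ends 9:30am → clear.
LAB10 overlaps LAB2, LAB3.

Yes — it overlaps LAB2, LAB3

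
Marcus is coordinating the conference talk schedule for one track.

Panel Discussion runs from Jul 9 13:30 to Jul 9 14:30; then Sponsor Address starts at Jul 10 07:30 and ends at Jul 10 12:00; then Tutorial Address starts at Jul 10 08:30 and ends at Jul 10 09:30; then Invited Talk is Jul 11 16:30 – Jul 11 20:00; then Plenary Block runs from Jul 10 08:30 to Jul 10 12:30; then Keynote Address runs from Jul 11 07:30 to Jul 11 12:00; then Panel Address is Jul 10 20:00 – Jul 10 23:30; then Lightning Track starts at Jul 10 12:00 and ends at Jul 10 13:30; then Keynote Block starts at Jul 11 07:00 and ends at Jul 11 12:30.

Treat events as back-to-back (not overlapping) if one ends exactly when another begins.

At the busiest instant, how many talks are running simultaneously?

3

Walk through starts and ends in time order (an end at T is processed before a start at T):
Jul 9 13:30 start Panel Discussion → 1
Jul 9 14:30 end Panel Discussion → 0
Jul 10 07:30 start Sponsor Address → 1
Jul 10 08:30 start Plenary Block → 2
Jul 10 08:30 start Tutorial Address → 3
Jul 10 09:30 end Tutorial Address → 2
Jul 10 12:00 end Sponsor Address → 1
Jul 10 12:00 start Lightning Track → 2
Jul 10 12:30 end Plenary Block → 1
Jul 10 13:30 end Lightning Track → 0
Jul 10 20:00 start Panel Address → 1
Jul 10 23:30 end Panel Address → 0
Jul 11 07:00 start Keynote Block → 1
Jul 11 07:30 start Keynote Address → 2
Jul 11 12:00 end Keynote Address → 1
Jul 11 12:30 end Keynote Block → 0
Jul 11 16:30 start Invited Talk → 1
Jul 11 20:00 end Invited Talk → 0
Peak is 3, at Jul 10 08:30 (Plenary Block, Sponsor Address, Tutorial Address).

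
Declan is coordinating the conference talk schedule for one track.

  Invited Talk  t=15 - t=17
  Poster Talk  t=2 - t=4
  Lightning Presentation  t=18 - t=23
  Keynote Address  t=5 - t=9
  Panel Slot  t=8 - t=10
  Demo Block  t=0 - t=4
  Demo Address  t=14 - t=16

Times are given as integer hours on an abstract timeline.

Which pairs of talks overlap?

Sorted by start: Demo Block, Poster Talk, Keynote Address, Panel Slot, Demo Address, Invited Talk, Lightning Presentation.
Poster Talk starts before Demo Block ends → Demo Block and Poster Talk overlap.
Keynote Address starts after Demo Block ends, so Demo Block has no further overlaps.
Keynote Address starts after Poster Talk ends, so Poster Talk has no further overlaps.
Panel Slot starts before Keynote Address ends → Keynote Address and Panel Slot overlap.
Demo Address starts after Keynote Address ends, so Keynote Address has no further overlaps.
Demo Address starts after Panel Slot ends, so Panel Slot has no further overlaps.
Invited Talk starts before Demo Address ends → Demo Address and Invited Talk overlap.
Lightning Presentation starts after Demo Address ends.
Lightning Presentation starts after Invited Talk ends.

Demo Address & Invited Talk, Demo Block & Poster Talk, Keynote Address & Panel Slot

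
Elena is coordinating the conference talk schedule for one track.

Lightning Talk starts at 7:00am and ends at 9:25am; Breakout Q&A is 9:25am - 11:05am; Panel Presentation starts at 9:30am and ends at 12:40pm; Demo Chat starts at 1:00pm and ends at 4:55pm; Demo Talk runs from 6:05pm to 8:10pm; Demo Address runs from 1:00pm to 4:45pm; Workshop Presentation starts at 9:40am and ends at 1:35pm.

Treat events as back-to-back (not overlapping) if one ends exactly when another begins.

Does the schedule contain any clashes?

Yes

Sorted by start: Lightning Talk, Breakout Q&A, Panel Presentation, Workshop Presentation, Demo Chat, Demo Address, Demo Talk.
Breakout Q&A starts exactly when Lightning Talk ends (back-to-back, no overlap), so Lightning Talk has no further overlaps.
Panel Presentation starts before Breakout Q&A ends → Breakout Q&A and Panel Presentation overlap.
That's a conflict, so the schedule is not conflict-free.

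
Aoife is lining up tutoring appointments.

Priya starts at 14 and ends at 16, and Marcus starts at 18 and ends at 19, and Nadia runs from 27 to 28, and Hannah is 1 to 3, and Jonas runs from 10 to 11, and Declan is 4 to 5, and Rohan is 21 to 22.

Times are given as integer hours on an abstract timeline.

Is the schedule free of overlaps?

Yes

Two intervals overlap when each starts before the other ends.
Sorted by start: Hannah, Declan, Jonas, Priya, Marcus, Rohan, Nadia.
Declan starts after Hannah ends — done with Hannah.
Jonas starts after Declan ends — done with Declan.
Priya starts after Jonas ends — done with Jonas.
Marcus starts after Priya ends — done with Priya.
Rohan starts after Marcus ends — done with Marcus.
Nadia starts after Rohan ends.
Every pair is clear; the schedule has no overlaps.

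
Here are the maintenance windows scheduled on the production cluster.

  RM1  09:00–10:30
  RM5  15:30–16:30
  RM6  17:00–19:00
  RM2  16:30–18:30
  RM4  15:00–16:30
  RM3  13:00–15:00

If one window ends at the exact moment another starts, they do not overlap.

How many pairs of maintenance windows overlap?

2

Sorted by start: RM1, RM3, RM4, RM5, RM2, RM6.
RM3 starts after RM1 ends; RM1 is clear from here.
RM4 starts exactly when RM3 ends (back-to-back, no overlap); RM3 is clear from here.
RM5 starts before RM4 ends → RM4 and RM5 overlap.
RM2 starts exactly when RM4 ends (back-to-back, no overlap); RM4 is clear from here.
RM2 starts exactly when RM5 ends (back-to-back, no overlap); RM5 is clear from here.
RM6 starts before RM2 ends → RM2 and RM6 overlap.
Overlapping pairs: RM2 & RM6, RM4 & RM5 — 2 in total.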